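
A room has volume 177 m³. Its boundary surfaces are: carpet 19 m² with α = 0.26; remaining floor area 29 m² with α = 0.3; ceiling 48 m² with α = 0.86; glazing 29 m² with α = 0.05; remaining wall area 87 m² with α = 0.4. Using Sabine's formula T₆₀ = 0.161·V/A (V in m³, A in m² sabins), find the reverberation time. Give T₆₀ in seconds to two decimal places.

0.31 s

Summing Sᵢαᵢ: 19·0.26 + 29·0.3 + 48·0.86 + 29·0.05 + 87·0.4 = 91.17 m².
T₆₀ = 0.161 × 177 / 91.17 = 0.313 s.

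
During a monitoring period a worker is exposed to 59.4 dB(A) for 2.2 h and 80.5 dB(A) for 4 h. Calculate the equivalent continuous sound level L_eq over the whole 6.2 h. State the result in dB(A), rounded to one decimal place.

L_eq = 10·log₁₀[(1/T)·Σ tᵢ·10^(Lᵢ/10)] with T = 6.2 h.
Σ tᵢ·10^(Lᵢ/10) = 2.2·10^(59.4/10) + 4·10^(80.5/10) = 4.507e+08.
L_eq = 10·log₁₀(4.507e+08/6.2) = 78.62 dB(A).

78.6 dB(A)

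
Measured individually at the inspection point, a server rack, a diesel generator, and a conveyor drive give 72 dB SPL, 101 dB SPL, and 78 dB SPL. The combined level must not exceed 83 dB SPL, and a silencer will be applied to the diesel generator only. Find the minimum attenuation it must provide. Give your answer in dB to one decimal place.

20.2 dB

Everything except the diesel generator sums to 10^(72/10) + 10^(78/10) = 7.894e+07 in linear terms, 78.97 dB SPL.
The limit corresponds to 10^(83/10) = 1.995e+08; subtracting the fixed part leaves 1.206e+08 for the diesel generator, i.e. 80.81 dB SPL.
So the diesel generator must be reduced from 101 to 80.81 dB SPL: IL = 20.19 dB.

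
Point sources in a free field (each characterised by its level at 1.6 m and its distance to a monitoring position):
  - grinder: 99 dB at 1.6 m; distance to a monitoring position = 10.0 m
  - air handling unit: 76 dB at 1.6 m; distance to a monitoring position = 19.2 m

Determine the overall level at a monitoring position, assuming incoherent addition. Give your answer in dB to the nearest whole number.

Propagate each source to the receiver with L = L_ref − 20·log₁₀(r/r_ref), then add intensities.
grinder: 99 − 20·log₁₀(10.0/1.6) = 99 − 15.92 = 83.08 dB.
air handling unit: 76 − 20·log₁₀(19.2/1.6) = 76 − 21.58 = 54.42 dB.
Σ 10^(L/10) = 2.036e+08 → L_total = 10·log₁₀(2.036e+08) = 83.09 dB.

83 dB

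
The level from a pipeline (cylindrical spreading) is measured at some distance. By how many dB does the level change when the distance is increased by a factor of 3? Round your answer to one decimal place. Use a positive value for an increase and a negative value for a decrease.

-4.8 dB

A line source loses 3 dB per doubling of distance; generally ΔL = −10·log₁₀(r₂/r₁).
ΔL = −10·log₁₀(3) = -4.77 dB.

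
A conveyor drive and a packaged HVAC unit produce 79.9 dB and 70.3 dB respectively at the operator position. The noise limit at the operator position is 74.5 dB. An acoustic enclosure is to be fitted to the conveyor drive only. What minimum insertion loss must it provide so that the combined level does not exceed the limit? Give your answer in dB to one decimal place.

Everything except the conveyor drive sums to 10^(70.3/10) = 1.072e+07 in linear terms, 70.30 dB.
The limit corresponds to 10^(74.5/10) = 2.818e+07; subtracting the fixed part leaves 1.747e+07 for the conveyor drive, i.e. 72.42 dB.
So the conveyor drive must be reduced from 79.9 to 72.42 dB: IL = 7.48 dB.

7.5 dB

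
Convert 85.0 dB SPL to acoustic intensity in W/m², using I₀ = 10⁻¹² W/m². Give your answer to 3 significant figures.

I/I₀ = 10^(85.0/10) = 3.162e+08, so I = 3.162e+08 × 10⁻¹² W/m².

0.000316 W/m²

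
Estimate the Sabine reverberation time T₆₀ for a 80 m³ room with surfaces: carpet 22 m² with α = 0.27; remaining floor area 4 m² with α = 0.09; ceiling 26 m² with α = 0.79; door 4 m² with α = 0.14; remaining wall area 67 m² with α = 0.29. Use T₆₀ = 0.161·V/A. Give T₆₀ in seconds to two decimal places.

0.28 s

Total absorption A = 22·0.27 + 4·0.09 + 26·0.79 + 4·0.14 + 67·0.29 = 46.83 m² sabins.
T₆₀ = 0.161 × 80 / 46.83 = 0.275 s.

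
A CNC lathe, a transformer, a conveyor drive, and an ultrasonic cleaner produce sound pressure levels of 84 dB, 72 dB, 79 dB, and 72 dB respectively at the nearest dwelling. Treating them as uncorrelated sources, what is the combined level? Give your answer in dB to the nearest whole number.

86 dB

For uncorrelated sources the intensities add, so convert each level to linear form, sum, and take 10·log₁₀ of the total.
Σ 10^(L/10) = 10^(84/10) + 10^(72/10) + 10^(79/10) + 10^(72/10) = 3.623e+08.
L_total = 10·log₁₀(3.623e+08) = 85.59 dB.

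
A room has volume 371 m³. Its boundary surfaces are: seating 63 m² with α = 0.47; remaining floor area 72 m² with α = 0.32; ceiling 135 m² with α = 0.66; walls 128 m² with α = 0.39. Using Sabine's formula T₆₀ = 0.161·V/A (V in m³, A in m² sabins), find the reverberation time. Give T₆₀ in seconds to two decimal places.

0.31 s

Summing Sᵢαᵢ: 63·0.47 + 72·0.32 + 135·0.66 + 128·0.39 = 191.67 m².
T₆₀ = 0.161·V/A = 0.161·371/191.67 = 0.312 s.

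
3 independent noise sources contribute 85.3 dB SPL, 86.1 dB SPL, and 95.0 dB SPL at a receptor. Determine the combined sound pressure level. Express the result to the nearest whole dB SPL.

For uncorrelated sources the intensities add, so convert each level to linear form, sum, and take 10·log₁₀ of the total.
Σ 10^(L/10) = 10^(85.3/10) + 10^(86.1/10) + 10^(95.0/10) = 3.909e+09.
L_total = 10·log₁₀(3.909e+09) = 95.92 dB SPL.

96 dB SPL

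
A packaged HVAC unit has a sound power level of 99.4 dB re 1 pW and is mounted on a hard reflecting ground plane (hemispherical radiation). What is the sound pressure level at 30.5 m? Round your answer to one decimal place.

61.7 dB

The power spreads over a hemisphere of area 2π·r², so L_p = L_w − 10·log₁₀(2π·r²).
2π·r² = 5845 m², 10·log₁₀ of that is 37.668 dB.
L_p = 99.4 − 37.668 = 61.73 dB.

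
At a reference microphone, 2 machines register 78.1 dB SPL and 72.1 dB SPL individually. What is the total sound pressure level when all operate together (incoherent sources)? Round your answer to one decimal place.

For uncorrelated sources the intensities add, so convert each level to linear form, sum, and take 10·log₁₀ of the total.
Σ 10^(L/10) = 10^(78.1/10) + 10^(72.1/10) = 8.078e+07.
L_total = 10·log₁₀(8.078e+07) = 79.07 dB SPL.

79.1 dB SPL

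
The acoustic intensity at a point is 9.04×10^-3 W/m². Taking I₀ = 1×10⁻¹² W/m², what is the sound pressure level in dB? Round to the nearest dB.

100 dB

Dividing by I₀ shifts the exponent by 12: I/I₀ = 9.04×10^9.
L = 10·(0.9562 + 9) = 99.56 dB.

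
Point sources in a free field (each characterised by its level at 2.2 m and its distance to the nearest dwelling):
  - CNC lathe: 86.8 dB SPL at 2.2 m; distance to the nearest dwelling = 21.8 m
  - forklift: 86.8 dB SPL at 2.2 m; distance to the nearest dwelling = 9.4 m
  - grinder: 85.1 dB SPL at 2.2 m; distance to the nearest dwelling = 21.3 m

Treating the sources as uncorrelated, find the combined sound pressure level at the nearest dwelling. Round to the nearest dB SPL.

First find each source's level at the receiver (point-source: −20·log₁₀(r/r_ref)), then combine on an intensity basis.
CNC lathe: 86.8 − 20·log₁₀(21.8/2.2) = 86.8 − 19.92 = 66.88 dB SPL.
forklift: 86.8 − 20·log₁₀(9.4/2.2) = 86.8 − 12.61 = 74.19 dB SPL.
grinder: 85.1 − 20·log₁₀(21.3/2.2) = 85.1 − 19.72 = 65.38 dB SPL.
Σ 10^(L/10) = 3.454e+07 → L_total = 10·log₁₀(3.454e+07) = 75.38 dB SPL.

75 dB SPL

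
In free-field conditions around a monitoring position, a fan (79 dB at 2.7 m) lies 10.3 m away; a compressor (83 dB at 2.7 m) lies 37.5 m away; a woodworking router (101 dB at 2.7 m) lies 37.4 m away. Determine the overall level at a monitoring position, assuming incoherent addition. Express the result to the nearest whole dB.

Propagate each source to the receiver with L = L_ref − 20·log₁₀(r/r_ref), then add intensities.
fan: 79 − 20·log₁₀(10.3/2.7) = 79 − 11.63 = 67.37 dB.
compressor: 83 − 20·log₁₀(37.5/2.7) = 83 − 22.85 = 60.15 dB.
woodworking router: 101 − 20·log₁₀(37.4/2.7) = 101 − 22.83 = 78.17 dB.
Σ 10^(L/10) = 7.210e+07 → L_total = 10·log₁₀(7.210e+07) = 78.58 dB.

79 dB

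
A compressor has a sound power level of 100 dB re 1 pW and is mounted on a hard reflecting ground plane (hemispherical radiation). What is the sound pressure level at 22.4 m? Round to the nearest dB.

65 dB

The power spreads over a hemisphere of area 2π·r², so L_p = L_w − 10·log₁₀(2π·r²).
2π·r² = 3153 m², 10·log₁₀ of that is 34.987 dB.
L_p = 100 − 34.987 = 65.01 dB.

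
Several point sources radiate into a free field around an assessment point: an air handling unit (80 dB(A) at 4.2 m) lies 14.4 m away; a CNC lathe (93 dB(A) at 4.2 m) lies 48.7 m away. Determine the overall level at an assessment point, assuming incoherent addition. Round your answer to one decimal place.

73.7 dB(A)

First find each source's level at the receiver (point-source: −20·log₁₀(r/r_ref)), then combine on an intensity basis.
air handling unit: 80 − 20·log₁₀(14.4/4.2) = 80 − 10.70 = 69.30 dB(A).
CNC lathe: 93 − 20·log₁₀(48.7/4.2) = 93 − 21.29 = 71.71 dB(A).
Σ 10^(L/10) = 2.335e+07 → L_total = 10·log₁₀(2.335e+07) = 73.68 dB(A).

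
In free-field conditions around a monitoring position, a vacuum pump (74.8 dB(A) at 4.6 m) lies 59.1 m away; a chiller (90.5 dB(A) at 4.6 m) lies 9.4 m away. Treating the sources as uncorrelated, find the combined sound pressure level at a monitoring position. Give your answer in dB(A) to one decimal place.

84.3 dB(A)

First find each source's level at the receiver (point-source: −20·log₁₀(r/r_ref)), then combine on an intensity basis.
vacuum pump: 74.8 − 20·log₁₀(59.1/4.6) = 74.8 − 22.18 = 52.62 dB(A).
chiller: 90.5 − 20·log₁₀(9.4/4.6) = 90.5 − 6.21 = 84.29 dB(A).
Σ 10^(L/10) = 2.689e+08 → L_total = 10·log₁₀(2.689e+08) = 84.30 dB(A).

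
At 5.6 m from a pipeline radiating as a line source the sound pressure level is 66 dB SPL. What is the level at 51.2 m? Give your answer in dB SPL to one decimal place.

56.4 dB SPL

Line-source attenuation: ΔL = 10·log₁₀(r₂/r₁) = 10·log₁₀(51.2/5.6) = 9.611 dB.
L₂ = 66 − 10·log₁₀(51.2/5.6) = 66 − 9.611 = 56.39 dB SPL.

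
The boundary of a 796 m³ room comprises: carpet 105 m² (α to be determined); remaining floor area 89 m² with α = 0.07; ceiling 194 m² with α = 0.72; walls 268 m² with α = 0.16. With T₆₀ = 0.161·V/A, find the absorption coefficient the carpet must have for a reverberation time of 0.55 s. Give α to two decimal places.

0.42

From T₆₀ = 0.161·V/A, the target T₆₀ = 0.55 s needs A = 0.161·796/0.55 = 233.01 m².
Absorption from the other surfaces = 89·0.07 + 194·0.72 + 268·0.16 = 188.79 m², so the carpet must supply 44.22 m² over 105 m².
α = 44.22/105 = 0.421.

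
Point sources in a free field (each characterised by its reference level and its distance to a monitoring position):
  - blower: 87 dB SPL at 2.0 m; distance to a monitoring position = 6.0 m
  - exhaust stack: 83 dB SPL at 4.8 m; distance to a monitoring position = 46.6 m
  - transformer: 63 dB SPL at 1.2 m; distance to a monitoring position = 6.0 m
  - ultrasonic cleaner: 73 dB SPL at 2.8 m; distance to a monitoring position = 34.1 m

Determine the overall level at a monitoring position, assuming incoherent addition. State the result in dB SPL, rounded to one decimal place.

77.6 dB SPL

Propagate each source to the receiver with L = L_ref − 20·log₁₀(r/r_ref), then add intensities.
blower: 87 − 20·log₁₀(6.0/2.0) = 87 − 9.54 = 77.46 dB SPL.
exhaust stack: 83 − 20·log₁₀(46.6/4.8) = 83 − 19.74 = 63.26 dB SPL.
transformer: 63 − 20·log₁₀(6.0/1.2) = 63 − 13.98 = 49.02 dB SPL.
ultrasonic cleaner: 73 − 20·log₁₀(34.1/2.8) = 73 − 21.71 = 51.29 dB SPL.
Σ 10^(L/10) = 5.802e+07 → L_total = 10·log₁₀(5.802e+07) = 77.64 dB SPL.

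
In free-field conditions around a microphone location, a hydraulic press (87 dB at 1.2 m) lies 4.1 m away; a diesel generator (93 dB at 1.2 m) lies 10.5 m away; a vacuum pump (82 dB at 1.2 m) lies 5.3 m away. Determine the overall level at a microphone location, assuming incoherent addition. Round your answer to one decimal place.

Propagate each source to the receiver with L = L_ref − 20·log₁₀(r/r_ref), then add intensities.
hydraulic press: 87 − 20·log₁₀(4.1/1.2) = 87 − 10.67 = 76.33 dB.
diesel generator: 93 − 20·log₁₀(10.5/1.2) = 93 − 18.84 = 74.16 dB.
vacuum pump: 82 − 20·log₁₀(5.3/1.2) = 82 − 12.90 = 69.10 dB.
Σ 10^(L/10) = 7.712e+07 → L_total = 10·log₁₀(7.712e+07) = 78.87 dB.

78.9 dB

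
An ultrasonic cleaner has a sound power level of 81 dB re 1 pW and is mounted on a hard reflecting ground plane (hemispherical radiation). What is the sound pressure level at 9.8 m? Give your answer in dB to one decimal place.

53.2 dB

L_p = L_w − 10·log₁₀(2π·r²) with r = 9.8 m.
2π·r² = 603.4 m², 10·log₁₀ of that is 27.806 dB.
L_p = 81 − 27.806 = 53.19 dB.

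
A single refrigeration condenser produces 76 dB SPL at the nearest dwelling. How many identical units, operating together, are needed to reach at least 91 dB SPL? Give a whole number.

Need L₁ + 10·log₁₀ N ≥ 91, i.e. log₁₀ N ≥ 1.50.
N ≥ 10^(15.0/10) = 31.623, so N = 32.

32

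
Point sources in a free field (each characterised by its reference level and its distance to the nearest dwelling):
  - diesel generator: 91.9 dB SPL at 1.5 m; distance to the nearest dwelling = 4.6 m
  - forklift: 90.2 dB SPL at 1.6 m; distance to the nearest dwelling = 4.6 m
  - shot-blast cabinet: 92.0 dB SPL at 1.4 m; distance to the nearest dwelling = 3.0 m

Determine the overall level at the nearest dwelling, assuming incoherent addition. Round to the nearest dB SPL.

88 dB SPL

Propagate each source to the receiver with L = L_ref − 20·log₁₀(r/r_ref), then add intensities.
diesel generator: 91.9 − 20·log₁₀(4.6/1.5) = 91.9 − 9.73 = 82.17 dB SPL.
forklift: 90.2 − 20·log₁₀(4.6/1.6) = 90.2 − 9.17 = 81.03 dB SPL.
shot-blast cabinet: 92.0 − 20·log₁₀(3.0/1.4) = 92.0 − 6.62 = 85.38 dB SPL.
Σ 10^(L/10) = 6.365e+08 → L_total = 10·log₁₀(6.365e+08) = 88.04 dB SPL.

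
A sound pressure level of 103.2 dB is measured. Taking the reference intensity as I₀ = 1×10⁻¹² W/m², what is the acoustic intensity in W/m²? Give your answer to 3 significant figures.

0.0209 W/m²

L = 10·log₁₀(I/I₀) ⇒ I = I₀·10^(L/10) = 10⁻¹² × 10^10.32.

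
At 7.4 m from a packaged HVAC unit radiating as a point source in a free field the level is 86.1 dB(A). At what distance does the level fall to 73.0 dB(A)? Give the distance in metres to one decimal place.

33.4 m

For a point source L₁ − L₂ = 20·log₁₀(r₂/r₁), so r₂ = r₁·10^((L₁−L₂)/20).
r₂ = 7.4·10^((86.1−73.0)/20) = 7.4·10^(13.1/20) = 33.44 m.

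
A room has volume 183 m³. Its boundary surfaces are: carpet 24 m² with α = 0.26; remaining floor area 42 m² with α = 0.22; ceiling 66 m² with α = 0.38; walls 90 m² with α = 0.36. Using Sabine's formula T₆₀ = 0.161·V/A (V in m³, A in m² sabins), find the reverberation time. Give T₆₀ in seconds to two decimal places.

0.40 s

Total absorption A = 24·0.26 + 42·0.22 + 66·0.38 + 90·0.36 = 72.96 m² sabins.
T₆₀ = 0.161·V/A = 0.161·183/72.96 = 0.404 s.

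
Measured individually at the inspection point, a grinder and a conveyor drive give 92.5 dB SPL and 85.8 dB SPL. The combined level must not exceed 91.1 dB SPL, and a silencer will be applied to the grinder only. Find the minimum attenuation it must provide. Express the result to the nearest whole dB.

3 dB

Everything except the grinder sums to 10^(85.8/10) = 3.802e+08 in linear terms, 85.80 dB SPL.
The limit corresponds to 10^(91.1/10) = 1.288e+09; subtracting the fixed part leaves 9.081e+08 for the grinder, i.e. 89.58 dB SPL.
So the grinder must be reduced from 92.5 to 89.58 dB SPL: IL = 2.92 dB.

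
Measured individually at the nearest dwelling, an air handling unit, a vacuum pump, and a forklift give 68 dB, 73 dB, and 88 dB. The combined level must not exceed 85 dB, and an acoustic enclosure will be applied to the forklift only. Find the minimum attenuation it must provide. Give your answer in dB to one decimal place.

The untreated sources together contribute 10^(68/10) + 10^(73/10) = 2.626e+07, i.e. 74.19 dB.
The limit corresponds to 10^(85/10) = 3.162e+08; subtracting the fixed part leaves 2.900e+08 for the forklift, i.e. 84.62 dB.
Required insertion loss = 88 − 84.62 = 3.38 dB.

3.4 dB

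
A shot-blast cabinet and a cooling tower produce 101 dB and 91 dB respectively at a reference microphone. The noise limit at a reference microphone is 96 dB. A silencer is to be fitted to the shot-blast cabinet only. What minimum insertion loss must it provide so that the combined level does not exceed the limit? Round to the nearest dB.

Fixed contribution from the other source: Σ 10^(L/10) = 10^(91/10) = 1.259e+09 (91.00 dB).
The limit corresponds to 10^(96/10) = 3.981e+09; subtracting the fixed part leaves 2.722e+09 for the shot-blast cabinet, i.e. 94.35 dB.
So the shot-blast cabinet must be reduced from 101 to 94.35 dB: IL = 6.65 dB.

7 dB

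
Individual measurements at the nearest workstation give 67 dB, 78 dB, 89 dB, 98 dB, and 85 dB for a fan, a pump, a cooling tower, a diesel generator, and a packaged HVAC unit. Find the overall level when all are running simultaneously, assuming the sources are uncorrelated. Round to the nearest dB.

Incoherent sources combine by intensity addition: L_total = 10·log₁₀(Σ 10^(L_i/10)).
Σ 10^(L/10) = 10^(67/10) + 10^(78/10) + 10^(89/10) + 10^(98/10) + 10^(85/10) = 7.488e+09.
L_total = 10·log₁₀(7.488e+09) = 98.74 dB.

99 dB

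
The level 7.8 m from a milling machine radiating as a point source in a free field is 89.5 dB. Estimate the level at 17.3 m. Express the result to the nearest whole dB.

83 dB

For a point source, L₂ = L₁ − 20·log₁₀(r₂/r₁).
L₂ = 89.5 − 20·log₁₀(17.3/7.8) = 89.5 − 6.919 = 82.58 dB.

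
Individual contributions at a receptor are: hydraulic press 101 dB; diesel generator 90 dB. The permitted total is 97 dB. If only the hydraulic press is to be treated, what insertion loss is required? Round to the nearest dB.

Everything except the hydraulic press sums to 10^(90/10) = 1.000e+09 in linear terms, 90.00 dB.
To meet 97 dB overall, the treated hydraulic press may contribute at most 10^(97/10) − 1.000e+09 = 4.012e+09, i.e. 96.03 dB.
So the hydraulic press must be reduced from 101 to 96.03 dB: IL = 4.97 dB.

5 dB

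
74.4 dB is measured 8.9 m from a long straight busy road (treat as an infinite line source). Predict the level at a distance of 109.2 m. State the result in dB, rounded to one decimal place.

63.5 dB

Cylindrical spreading from a line source gives a 10·log₁₀(r₂/r₁) drop.
L₂ = 74.4 − 10·log₁₀(109.2/8.9) = 74.4 − 10.888 = 63.51 dB.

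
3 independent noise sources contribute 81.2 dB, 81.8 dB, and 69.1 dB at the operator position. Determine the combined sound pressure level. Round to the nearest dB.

85 dB

Incoherent sources combine by intensity addition: L_total = 10·log₁₀(Σ 10^(L_i/10)).
Σ 10^(L/10) = 10^(81.2/10) + 10^(81.8/10) + 10^(69.1/10) = 2.913e+08.
L_total = 10·log₁₀(2.913e+08) = 84.64 dB.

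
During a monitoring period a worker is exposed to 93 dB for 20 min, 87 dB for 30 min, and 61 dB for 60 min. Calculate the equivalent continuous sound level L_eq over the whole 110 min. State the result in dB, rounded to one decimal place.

87.0 dB

L_eq = 10·log₁₀[(1/T)·Σ tᵢ·10^(Lᵢ/10)] with T = 110 min.
Σ tᵢ·10^(Lᵢ/10) = 20·10^(93/10) + 30·10^(87/10) + 60·10^(61/10) = 5.502e+10.
L_eq = 10·log₁₀(5.502e+10/110) = 86.99 dB.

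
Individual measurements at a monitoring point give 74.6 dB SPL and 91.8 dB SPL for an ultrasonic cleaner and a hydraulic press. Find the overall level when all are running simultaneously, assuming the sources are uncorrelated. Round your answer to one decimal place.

For uncorrelated sources the intensities add, so convert each level to linear form, sum, and take 10·log₁₀ of the total.
Σ 10^(L/10) = 10^(74.6/10) + 10^(91.8/10) = 1.542e+09.
L_total = 10·log₁₀(1.542e+09) = 91.88 dB SPL.

91.9 dB SPL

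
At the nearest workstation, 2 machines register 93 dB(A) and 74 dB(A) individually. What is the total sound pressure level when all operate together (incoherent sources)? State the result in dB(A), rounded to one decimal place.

93.1 dB(A)

For uncorrelated sources the intensities add, so convert each level to linear form, sum, and take 10·log₁₀ of the total.
Σ 10^(L/10) = 10^(93/10) + 10^(74/10) = 2.020e+09.
L_total = 10·log₁₀(2.020e+09) = 93.05 dB(A).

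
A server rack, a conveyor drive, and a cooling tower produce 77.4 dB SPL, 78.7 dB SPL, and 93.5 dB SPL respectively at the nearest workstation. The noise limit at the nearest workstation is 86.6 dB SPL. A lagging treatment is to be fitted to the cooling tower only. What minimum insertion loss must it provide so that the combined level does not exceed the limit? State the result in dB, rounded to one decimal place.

Everything except the cooling tower sums to 10^(77.4/10) + 10^(78.7/10) = 1.291e+08 in linear terms, 81.11 dB SPL.
To meet 86.6 dB SPL overall, the treated cooling tower may contribute at most 10^(86.6/10) − 1.291e+08 = 3.280e+08, i.e. 85.16 dB SPL.
Required insertion loss = 93.5 − 85.16 = 8.34 dB.

8.3 dB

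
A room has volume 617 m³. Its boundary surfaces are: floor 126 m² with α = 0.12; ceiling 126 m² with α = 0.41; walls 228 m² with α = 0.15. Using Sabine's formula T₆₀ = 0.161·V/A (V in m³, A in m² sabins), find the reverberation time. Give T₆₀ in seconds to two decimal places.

A = Σ Sᵢαᵢ = 126·0.12 + 126·0.41 + 228·0.15 = 100.98 m².
T₆₀ = 0.161 × 617 / 100.98 = 0.984 s.

0.98 s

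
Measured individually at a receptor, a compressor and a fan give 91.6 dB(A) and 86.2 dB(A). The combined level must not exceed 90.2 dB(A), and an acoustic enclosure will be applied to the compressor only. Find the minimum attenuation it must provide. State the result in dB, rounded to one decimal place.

Fixed contribution from the other source: Σ 10^(L/10) = 10^(86.2/10) = 4.169e+08 (86.20 dB(A)).
The limit corresponds to 10^(90.2/10) = 1.047e+09; subtracting the fixed part leaves 6.303e+08 for the compressor, i.e. 88.00 dB(A).
Required insertion loss = 91.6 − 88.00 = 3.60 dB.

3.6 dB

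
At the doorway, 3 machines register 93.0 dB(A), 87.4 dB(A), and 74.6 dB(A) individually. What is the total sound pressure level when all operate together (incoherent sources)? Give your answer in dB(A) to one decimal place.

For uncorrelated sources the intensities add, so convert each level to linear form, sum, and take 10·log₁₀ of the total.
Σ 10^(L/10) = 10^(93.0/10) + 10^(87.4/10) + 10^(74.6/10) = 2.574e+09.
L_total = 10·log₁₀(2.574e+09) = 94.11 dB(A).

94.1 dB(A)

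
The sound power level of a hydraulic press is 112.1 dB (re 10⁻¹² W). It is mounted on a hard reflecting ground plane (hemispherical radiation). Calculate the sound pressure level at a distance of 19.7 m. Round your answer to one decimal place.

78.2 dB

Free-field hemispherical radiation: L_p = L_w − 10·log₁₀(2π·r²), r = 19.7 m.
2π·r² = 2438 m², 10·log₁₀ of that is 33.871 dB.
L_p = 112.1 − 33.871 = 78.23 dB.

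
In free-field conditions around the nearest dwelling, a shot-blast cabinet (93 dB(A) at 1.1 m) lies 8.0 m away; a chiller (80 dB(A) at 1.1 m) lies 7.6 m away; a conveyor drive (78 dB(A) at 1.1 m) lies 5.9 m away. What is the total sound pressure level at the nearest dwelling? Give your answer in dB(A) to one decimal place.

76.2 dB(A)

Apply inverse-square spreading to bring every level to the receiver, then sum 10^(L/10).
shot-blast cabinet: 93 − 20·log₁₀(8.0/1.1) = 93 − 17.23 = 75.77 dB(A).
chiller: 80 − 20·log₁₀(7.6/1.1) = 80 − 16.79 = 63.21 dB(A).
conveyor drive: 78 − 20·log₁₀(5.9/1.1) = 78 − 14.59 = 63.41 dB(A).
Σ 10^(L/10) = 4.201e+07 → L_total = 10·log₁₀(4.201e+07) = 76.23 dB(A).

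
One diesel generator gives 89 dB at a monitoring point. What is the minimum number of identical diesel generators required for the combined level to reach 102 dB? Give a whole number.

N identical sources give L₁ + 10·log₁₀ N, so require 10·log₁₀ N ≥ 102 − 89 = 13.0 dB.
N ≥ 10^(13.0/10) = 19.953, so N = 20.

20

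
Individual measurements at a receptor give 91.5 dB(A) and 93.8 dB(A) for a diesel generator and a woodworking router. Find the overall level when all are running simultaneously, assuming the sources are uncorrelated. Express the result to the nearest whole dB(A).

Incoherent sources combine by intensity addition: L_total = 10·log₁₀(Σ 10^(L_i/10)).
Σ 10^(L/10) = 10^(91.5/10) + 10^(93.8/10) = 3.811e+09.
L_total = 10·log₁₀(3.811e+09) = 95.81 dB(A).

96 dB(A)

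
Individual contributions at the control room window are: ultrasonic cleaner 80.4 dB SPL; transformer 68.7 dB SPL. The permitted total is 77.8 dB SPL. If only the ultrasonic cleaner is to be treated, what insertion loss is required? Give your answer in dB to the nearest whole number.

The untreated sources together contribute 10^(68.7/10) = 7.413e+06, i.e. 68.70 dB SPL.
The limit corresponds to 10^(77.8/10) = 6.026e+07; subtracting the fixed part leaves 5.284e+07 for the ultrasonic cleaner, i.e. 77.23 dB SPL.
So the ultrasonic cleaner must be reduced from 80.4 to 77.23 dB SPL: IL = 3.17 dB.

3 dB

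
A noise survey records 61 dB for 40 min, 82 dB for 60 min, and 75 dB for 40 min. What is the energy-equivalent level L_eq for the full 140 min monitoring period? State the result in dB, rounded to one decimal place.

78.9 dB

L_eq = 10·log₁₀[(1/T)·Σ tᵢ·10^(Lᵢ/10)] with T = 140 min.
Σ tᵢ·10^(Lᵢ/10) = 40·10^(61/10) + 60·10^(82/10) + 40·10^(75/10) = 1.082e+10.
L_eq = 10·log₁₀(1.082e+10/140) = 78.88 dB.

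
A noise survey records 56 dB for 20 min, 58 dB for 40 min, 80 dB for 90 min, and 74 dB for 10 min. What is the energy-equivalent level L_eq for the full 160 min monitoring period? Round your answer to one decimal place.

77.6 dB

The energy average is taken in the linear domain: L_eq = 10·log₁₀[(Σ tᵢ·10^(Lᵢ/10))/T], T = 160 min.
Σ tᵢ·10^(Lᵢ/10) = 20·10^(56/10) + 40·10^(58/10) + 90·10^(80/10) + 10·10^(74/10) = 9.284e+09.
L_eq = 10·log₁₀(9.284e+09/160) = 77.64 dB.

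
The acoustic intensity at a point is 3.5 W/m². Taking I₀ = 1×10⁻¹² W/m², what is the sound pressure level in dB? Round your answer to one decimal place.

125.4 dB

I/I₀ = 3.5/10⁻¹² = 3.5×10^12, and L = 10·log₁₀(I/I₀).
L = 10·(0.5441 + 12) = 125.44 dB.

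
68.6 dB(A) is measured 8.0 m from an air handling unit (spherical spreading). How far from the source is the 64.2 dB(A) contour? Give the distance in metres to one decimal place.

Point-source spreading drops the level by 20·log₁₀(r₂/r₁); inverting, r₂/r₁ = 10^(ΔL/20).
r₂ = 8.0·10^((68.6−64.2)/20) = 8.0·10^(4.4/20) = 13.28 m.

13.3 m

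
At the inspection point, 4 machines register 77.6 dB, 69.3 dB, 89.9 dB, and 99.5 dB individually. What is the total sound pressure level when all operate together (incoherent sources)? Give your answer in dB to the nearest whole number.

For uncorrelated sources the intensities add, so convert each level to linear form, sum, and take 10·log₁₀ of the total.
Σ 10^(L/10) = 10^(77.6/10) + 10^(69.3/10) + 10^(89.9/10) + 10^(99.5/10) = 9.956e+09.
L_total = 10·log₁₀(9.956e+09) = 99.98 dB.

100 dB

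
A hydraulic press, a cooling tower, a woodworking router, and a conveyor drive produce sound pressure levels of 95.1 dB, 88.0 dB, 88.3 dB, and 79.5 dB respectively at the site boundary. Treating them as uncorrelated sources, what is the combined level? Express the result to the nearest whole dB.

97 dB

For uncorrelated sources the intensities add, so convert each level to linear form, sum, and take 10·log₁₀ of the total.
Σ 10^(L/10) = 10^(95.1/10) + 10^(88.0/10) + 10^(88.3/10) + 10^(79.5/10) = 4.632e+09.
L_total = 10·log₁₀(4.632e+09) = 96.66 dB.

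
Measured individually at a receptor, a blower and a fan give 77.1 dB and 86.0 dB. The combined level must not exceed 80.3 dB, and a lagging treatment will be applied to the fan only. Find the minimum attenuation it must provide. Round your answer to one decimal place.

8.5 dB

Fixed contribution from the other source: Σ 10^(L/10) = 10^(77.1/10) = 5.129e+07 (77.10 dB).
To meet 80.3 dB overall, the treated fan may contribute at most 10^(80.3/10) − 5.129e+07 = 5.587e+07, i.e. 77.47 dB.
Required insertion loss = 86.0 − 77.47 = 8.53 dB.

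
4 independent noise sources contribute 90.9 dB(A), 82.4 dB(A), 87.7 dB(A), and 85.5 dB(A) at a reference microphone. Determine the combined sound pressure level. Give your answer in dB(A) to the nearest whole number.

For uncorrelated sources the intensities add, so convert each level to linear form, sum, and take 10·log₁₀ of the total.
Σ 10^(L/10) = 10^(90.9/10) + 10^(82.4/10) + 10^(87.7/10) + 10^(85.5/10) = 2.348e+09.
L_total = 10·log₁₀(2.348e+09) = 93.71 dB(A).

94 dB(A)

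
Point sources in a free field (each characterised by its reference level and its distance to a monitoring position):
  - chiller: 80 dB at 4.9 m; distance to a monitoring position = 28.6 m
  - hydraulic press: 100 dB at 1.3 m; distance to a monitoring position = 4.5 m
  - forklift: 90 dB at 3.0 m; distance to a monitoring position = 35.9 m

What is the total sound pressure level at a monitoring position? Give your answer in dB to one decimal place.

89.3 dB

First find each source's level at the receiver (point-source: −20·log₁₀(r/r_ref)), then combine on an intensity basis.
chiller: 80 − 20·log₁₀(28.6/4.9) = 80 − 15.32 = 64.68 dB.
hydraulic press: 100 − 20·log₁₀(4.5/1.3) = 100 − 10.79 = 89.21 dB.
forklift: 90 − 20·log₁₀(35.9/3.0) = 90 − 21.56 = 68.44 dB.
Σ 10^(L/10) = 8.445e+08 → L_total = 10·log₁₀(8.445e+08) = 89.27 dB.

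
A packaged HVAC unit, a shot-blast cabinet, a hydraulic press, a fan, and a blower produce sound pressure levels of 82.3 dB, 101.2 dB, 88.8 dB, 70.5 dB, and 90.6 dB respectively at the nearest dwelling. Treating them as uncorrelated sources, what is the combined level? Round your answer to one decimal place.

For uncorrelated sources the intensities add, so convert each level to linear form, sum, and take 10·log₁₀ of the total.
Σ 10^(L/10) = 10^(82.3/10) + 10^(101.2/10) + 10^(88.8/10) + 10^(70.5/10) + 10^(90.6/10) = 1.527e+10.
L_total = 10·log₁₀(1.527e+10) = 101.84 dB.

101.8 dB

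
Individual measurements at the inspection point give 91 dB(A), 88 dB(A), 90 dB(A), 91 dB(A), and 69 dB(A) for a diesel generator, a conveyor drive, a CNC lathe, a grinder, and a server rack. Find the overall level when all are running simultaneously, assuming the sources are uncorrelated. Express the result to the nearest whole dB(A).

For uncorrelated sources the intensities add, so convert each level to linear form, sum, and take 10·log₁₀ of the total.
Σ 10^(L/10) = 10^(91/10) + 10^(88/10) + 10^(90/10) + 10^(91/10) + 10^(69/10) = 4.157e+09.
L_total = 10·log₁₀(4.157e+09) = 96.19 dB(A).

96 dB(A)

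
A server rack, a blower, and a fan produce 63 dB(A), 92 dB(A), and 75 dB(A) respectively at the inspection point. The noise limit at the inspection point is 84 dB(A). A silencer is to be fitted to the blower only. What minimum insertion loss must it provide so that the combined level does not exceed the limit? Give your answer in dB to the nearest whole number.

9 dB

Everything except the blower sums to 10^(63/10) + 10^(75/10) = 3.362e+07 in linear terms, 75.27 dB(A).
To meet 84 dB(A) overall, the treated blower may contribute at most 10^(84/10) − 3.362e+07 = 2.176e+08, i.e. 83.38 dB(A).
Required insertion loss = 92 − 83.38 = 8.62 dB.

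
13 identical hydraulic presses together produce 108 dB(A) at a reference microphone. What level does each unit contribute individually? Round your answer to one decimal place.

96.9 dB(A)

Dividing the total intensity by 13 lowers the level by 10·log₁₀ 13 = 11.139 dB: L₁ = 108 − 11.139.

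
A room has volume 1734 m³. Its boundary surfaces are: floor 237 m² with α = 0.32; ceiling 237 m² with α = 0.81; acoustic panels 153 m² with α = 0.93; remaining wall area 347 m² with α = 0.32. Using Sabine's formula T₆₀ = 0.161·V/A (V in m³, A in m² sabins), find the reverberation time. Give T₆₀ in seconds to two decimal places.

A = Σ Sᵢαᵢ = 237·0.32 + 237·0.81 + 153·0.93 + 347·0.32 = 521.14 m².
T₆₀ = 0.161·V/A = 0.161·1734/521.14 = 0.536 s.

0.54 s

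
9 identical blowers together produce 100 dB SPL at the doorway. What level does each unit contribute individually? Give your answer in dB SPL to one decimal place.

90.5 dB SPL

Dividing the total intensity by 9 lowers the level by 10·log₁₀ 9 = 9.542 dB: L₁ = 100 − 9.542.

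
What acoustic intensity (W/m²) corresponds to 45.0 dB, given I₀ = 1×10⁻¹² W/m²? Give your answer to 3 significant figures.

I = I₀·10^(L/10) = 10⁻¹² × 10^(45.0/10) = 10^(-7.500).

3.16e-08 W/m²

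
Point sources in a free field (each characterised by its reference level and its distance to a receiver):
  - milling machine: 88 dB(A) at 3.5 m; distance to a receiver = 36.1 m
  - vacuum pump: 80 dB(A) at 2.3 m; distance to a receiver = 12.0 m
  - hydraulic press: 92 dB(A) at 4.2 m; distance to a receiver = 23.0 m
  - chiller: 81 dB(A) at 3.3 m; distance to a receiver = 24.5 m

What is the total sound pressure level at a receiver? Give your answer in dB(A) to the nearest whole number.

78 dB(A)

Apply inverse-square spreading to bring every level to the receiver, then sum 10^(L/10).
milling machine: 88 − 20·log₁₀(36.1/3.5) = 88 − 20.27 = 67.73 dB(A).
vacuum pump: 80 − 20·log₁₀(12.0/2.3) = 80 − 14.35 = 65.65 dB(A).
hydraulic press: 92 − 20·log₁₀(23.0/4.2) = 92 − 14.77 = 77.23 dB(A).
chiller: 81 − 20·log₁₀(24.5/3.3) = 81 − 17.41 = 63.59 dB(A).
Σ 10^(L/10) = 6.474e+07 → L_total = 10·log₁₀(6.474e+07) = 78.11 dB(A).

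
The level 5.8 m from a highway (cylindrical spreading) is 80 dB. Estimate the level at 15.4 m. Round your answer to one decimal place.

Line-source attenuation: ΔL = 10·log₁₀(r₂/r₁) = 10·log₁₀(15.4/5.8) = 4.241 dB.
L₂ = 80 − 10·log₁₀(15.4/5.8) = 80 − 4.241 = 75.76 dB.

75.8 dB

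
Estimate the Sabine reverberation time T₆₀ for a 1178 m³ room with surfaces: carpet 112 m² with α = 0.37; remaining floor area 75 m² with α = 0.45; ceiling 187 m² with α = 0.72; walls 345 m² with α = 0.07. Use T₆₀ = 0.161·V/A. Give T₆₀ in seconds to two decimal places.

Total absorption A = 112·0.37 + 75·0.45 + 187·0.72 + 345·0.07 = 233.98 m² sabins.
T₆₀ = 0.161 × 1178 / 233.98 = 0.811 s.

0.81 s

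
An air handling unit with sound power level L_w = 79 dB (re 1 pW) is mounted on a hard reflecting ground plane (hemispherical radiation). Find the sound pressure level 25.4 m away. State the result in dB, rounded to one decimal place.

The power spreads over a hemisphere of area 2π·r², so L_p = L_w − 10·log₁₀(2π·r²).
2π·r² = 4054 m², 10·log₁₀ of that is 36.078 dB.
L_p = 79 − 36.078 = 42.92 dB.

42.9 dB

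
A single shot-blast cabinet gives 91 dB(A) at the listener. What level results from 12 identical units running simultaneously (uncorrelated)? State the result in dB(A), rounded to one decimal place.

L_total = L₁ + 10·log₁₀ N for N identical incoherent sources.
L_total = 91 + 10·log₁₀(12) = 91 + 10.792 = 101.79 dB(A).

101.8 dB(A)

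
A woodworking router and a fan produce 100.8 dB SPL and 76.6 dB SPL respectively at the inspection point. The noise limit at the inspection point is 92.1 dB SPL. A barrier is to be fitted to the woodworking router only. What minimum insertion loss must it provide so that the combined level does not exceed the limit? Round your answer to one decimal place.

Everything except the woodworking router sums to 10^(76.6/10) = 4.571e+07 in linear terms, 76.60 dB SPL.
To meet 92.1 dB SPL overall, the treated woodworking router may contribute at most 10^(92.1/10) − 4.571e+07 = 1.576e+09, i.e. 91.98 dB SPL.
So the woodworking router must be reduced from 100.8 to 91.98 dB SPL: IL = 8.82 dB.

8.8 dB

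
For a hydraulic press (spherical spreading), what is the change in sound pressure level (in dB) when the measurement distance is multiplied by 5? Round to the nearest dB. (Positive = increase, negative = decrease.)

With spherical spreading the level changes by −20·log₁₀(r₂/r₁).
ΔL = −20·log₁₀(5) = -13.98 dB.

-14 dB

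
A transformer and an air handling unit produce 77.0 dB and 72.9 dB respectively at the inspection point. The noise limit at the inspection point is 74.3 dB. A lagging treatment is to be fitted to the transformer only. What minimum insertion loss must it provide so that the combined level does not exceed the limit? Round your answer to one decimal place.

Fixed contribution from the other source: Σ 10^(L/10) = 10^(72.9/10) = 1.950e+07 (72.90 dB).
The limit corresponds to 10^(74.3/10) = 2.692e+07; subtracting the fixed part leaves 7.417e+06 for the transformer, i.e. 68.70 dB.
Required insertion loss = 77.0 − 68.70 = 8.30 dB.

8.3 dB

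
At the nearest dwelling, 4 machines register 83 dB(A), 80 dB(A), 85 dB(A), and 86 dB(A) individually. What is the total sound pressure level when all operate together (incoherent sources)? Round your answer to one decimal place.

90.1 dB(A)

Incoherent sources combine by intensity addition: L_total = 10·log₁₀(Σ 10^(L_i/10)).
Σ 10^(L/10) = 10^(83/10) + 10^(80/10) + 10^(85/10) + 10^(86/10) = 1.014e+09.
L_total = 10·log₁₀(1.014e+09) = 90.06 dB(A).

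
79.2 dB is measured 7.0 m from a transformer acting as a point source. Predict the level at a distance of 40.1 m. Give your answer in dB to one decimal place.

Point-source attenuation: ΔL = 20·log₁₀(r₂/r₁) = 20·log₁₀(40.1/7.0) = 15.161 dB.
L₂ = 79.2 − 20·log₁₀(40.1/7.0) = 79.2 − 15.161 = 64.04 dB.

64.0 dB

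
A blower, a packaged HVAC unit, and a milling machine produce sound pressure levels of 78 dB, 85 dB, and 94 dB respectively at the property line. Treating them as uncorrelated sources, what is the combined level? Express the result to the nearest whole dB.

Incoherent sources combine by intensity addition: L_total = 10·log₁₀(Σ 10^(L_i/10)).
Σ 10^(L/10) = 10^(78/10) + 10^(85/10) + 10^(94/10) = 2.891e+09.
L_total = 10·log₁₀(2.891e+09) = 94.61 dB.

95 dB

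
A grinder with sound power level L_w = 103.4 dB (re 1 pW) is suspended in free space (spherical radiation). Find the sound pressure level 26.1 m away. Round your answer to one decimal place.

The power spreads over a sphere of area 4π·r², so L_p = L_w − 10·log₁₀(4π·r²).
4π·r² = 8560 m², 10·log₁₀ of that is 39.325 dB.
L_p = 103.4 − 39.325 = 64.08 dB.

64.1 dB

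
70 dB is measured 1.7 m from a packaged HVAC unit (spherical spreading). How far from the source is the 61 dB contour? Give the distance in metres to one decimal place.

4.8 m

The 9.0 dB drop corresponds to a distance ratio of 10^(9.0/20) for a point source.
r₂ = 1.7·10^((70−61)/20) = 1.7·10^(9.0/20) = 4.79 m.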